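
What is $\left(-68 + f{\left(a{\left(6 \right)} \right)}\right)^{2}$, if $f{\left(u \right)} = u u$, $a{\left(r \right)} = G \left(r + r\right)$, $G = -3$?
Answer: $1507984$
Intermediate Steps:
$a{\left(r \right)} = - 6 r$ ($a{\left(r \right)} = - 3 \left(r + r\right) = - 3 \cdot 2 r = - 6 r$)
$f{\left(u \right)} = u^{2}$
$\left(-68 + f{\left(a{\left(6 \right)} \right)}\right)^{2} = \left(-68 + \left(\left(-6\right) 6\right)^{2}\right)^{2} = \left(-68 + \left(-36\right)^{2}\right)^{2} = \left(-68 + 1296\right)^{2} = 1228^{2} = 1507984$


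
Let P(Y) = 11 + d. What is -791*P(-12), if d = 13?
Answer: -18984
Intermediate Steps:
P(Y) = 24 (P(Y) = 11 + 13 = 24)
-791*P(-12) = -791*24 = -18984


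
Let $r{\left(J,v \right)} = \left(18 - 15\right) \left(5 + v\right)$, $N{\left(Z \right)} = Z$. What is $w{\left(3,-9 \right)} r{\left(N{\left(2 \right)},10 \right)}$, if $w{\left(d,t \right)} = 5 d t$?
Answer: $-6075$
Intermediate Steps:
$w{\left(d,t \right)} = 5 d t$
$r{\left(J,v \right)} = 15 + 3 v$ ($r{\left(J,v \right)} = 3 \left(5 + v\right) = 15 + 3 v$)
$w{\left(3,-9 \right)} r{\left(N{\left(2 \right)},10 \right)} = 5 \cdot 3 \left(-9\right) \left(15 + 3 \cdot 10\right) = - 135 \left(15 + 30\right) = \left(-135\right) 45 = -6075$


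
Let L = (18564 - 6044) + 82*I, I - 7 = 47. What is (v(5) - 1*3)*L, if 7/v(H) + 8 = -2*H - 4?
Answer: -618602/11 ≈ -56237.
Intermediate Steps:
I = 54 (I = 7 + 47 = 54)
v(H) = 7/(-12 - 2*H) (v(H) = 7/(-8 + (-2*H - 4)) = 7/(-8 + (-4 - 2*H)) = 7/(-12 - 2*H))
L = 16948 (L = (18564 - 6044) + 82*54 = 12520 + 4428 = 16948)
(v(5) - 1*3)*L = (-7/(12 + 2*5) - 1*3)*16948 = (-7/(12 + 10) - 3)*16948 = (-7/22 - 3)*16948 = -73/22*16948 = -618602/11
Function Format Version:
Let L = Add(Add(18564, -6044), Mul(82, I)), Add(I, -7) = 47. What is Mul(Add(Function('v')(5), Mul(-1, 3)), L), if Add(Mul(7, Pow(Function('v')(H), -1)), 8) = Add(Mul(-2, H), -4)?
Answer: Rational(-618602, 11) ≈ -56237.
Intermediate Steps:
I = 54 (I = Add(7, 47) = 54)
Function('v')(H) = Mul(7, Pow(Add(-12, Mul(-2, H)), -1)) (Function('v')(H) = Mul(7, Pow(Add(-8, Add(Mul(-2, H), -4)), -1)) = Mul(7, Pow(Add(-8, Add(-4, Mul(-2, H))), -1)) = Mul(7, Pow(Add(-12, Mul(-2, H)), -1)))
L = 16948 (L = Add(Add(18564, -6044), Mul(82, 54)) = Add(12520, 4428) = 16948)
Mul(Add(Function('v')(5), Mul(-1, 3)), L) = Mul(Add(Mul(-7, Pow(Add(12, Mul(2, 5)), -1)), Mul(-1, 3)), 16948) = Mul(Add(Mul(-7, Pow(Add(12, 10), -1)), -3), 16948) = Mul(Add(Mul(-7, Pow(22, -1)), -3), 16948) = Mul(Add(Mul(-7, Rational(1, 22)), -3), 16948) = Mul(Add(Rational(-7, 22), -3), 16948) = Mul(Rational(-73, 22), 16948) = Rational(-618602, 11)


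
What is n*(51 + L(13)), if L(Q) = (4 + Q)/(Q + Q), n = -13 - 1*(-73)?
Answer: 40290/13 ≈ 3099.2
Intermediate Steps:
n = 60 (n = -13 + 73 = 60)
L(Q) = (4 + Q)/(2*Q) (L(Q) = (4 + Q)/((2*Q)) = (4 + Q)*(1/(2*Q)) = (4 + Q)/(2*Q))
n*(51 + L(13)) = 60*(51 + (½)*(4 + 13)/13) = 60*(51 + (½)*(1/13)*17) = 60*(51 + 17/26) = 60*(1343/26) = 40290/13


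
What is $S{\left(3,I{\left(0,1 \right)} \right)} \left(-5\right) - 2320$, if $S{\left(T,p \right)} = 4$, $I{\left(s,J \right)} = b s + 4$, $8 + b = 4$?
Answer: $-2340$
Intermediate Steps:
$b = -4$ ($b = -8 + 4 = -4$)
$I{\left(s,J \right)} = 4 - 4 s$ ($I{\left(s,J \right)} = - 4 s + 4 = 4 - 4 s$)
$S{\left(3,I{\left(0,1 \right)} \right)} \left(-5\right) - 2320 = 4 \left(-5\right) - 2320 = -20 - 2320 = -2340$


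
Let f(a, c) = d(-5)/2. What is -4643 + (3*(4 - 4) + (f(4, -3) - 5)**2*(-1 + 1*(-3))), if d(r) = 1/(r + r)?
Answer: -474501/100 ≈ -4745.0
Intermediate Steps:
d(r) = 1/(2*r)
f(a, c) = -1/20 (f(a, c) = ((1/2)/(-5))/2 = ((1/2)*(-1/5))*(1/2) = -1/10*1/2 = -1/20)
-4643 + (3*(4 - 4) + (f(4, -3) - 5)**2*(-1 + 1*(-3))) = -4643 + (3*(4 - 4) + (-1/20 - 5)**2*(-1 + 1*(-3))) = -4643 + (3*0 + (-101/20)**2*(-1 - 3)) = -4643 + (0 + (10201/400)*(-4)) = -4643 + (0 - 10201/100) = -4643 - 10201/100 = -474501/100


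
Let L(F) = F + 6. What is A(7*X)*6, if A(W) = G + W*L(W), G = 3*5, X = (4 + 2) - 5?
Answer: 636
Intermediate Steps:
X = 1 (X = 6 - 5 = 1)
L(F) = 6 + F
G = 15
A(W) = 15 + W*(6 + W)
A(7*X)*6 = (15 + (7*1)*(6 + 7*1))*6 = (15 + 7*(6 + 7))*6 = (15 + 7*13)*6 = (15 + 91)*6 = 106*6 = 636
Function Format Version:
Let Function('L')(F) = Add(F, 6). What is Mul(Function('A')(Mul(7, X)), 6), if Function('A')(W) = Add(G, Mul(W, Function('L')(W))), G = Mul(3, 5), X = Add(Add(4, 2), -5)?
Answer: 636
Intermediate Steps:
X = 1 (X = Add(6, -5) = 1)
Function('L')(F) = Add(6, F)
G = 15
Function('A')(W) = Add(15, Mul(W, Add(6, W)))
Mul(Function('A')(Mul(7, X)), 6) = Mul(Add(15, Mul(Mul(7, 1), Add(6, Mul(7, 1)))), 6) = Mul(Add(15, Mul(7, Add(6, 7))), 6) = Mul(Add(15, Mul(7, 13)), 6) = Mul(Add(15, 91), 6) = Mul(106, 6) = 636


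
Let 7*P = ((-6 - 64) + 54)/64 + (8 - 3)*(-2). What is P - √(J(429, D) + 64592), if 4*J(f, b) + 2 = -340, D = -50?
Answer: -41/28 - √258026/2 ≈ -255.45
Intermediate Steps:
J(f, b) = -171/2 (J(f, b) = -½ + (¼)*(-340) = -½ - 85 = -171/2)
P = -41/28 (P = (((-6 - 64) + 54)/64 + (8 - 3)*(-2))/7 = ((-70 + 54)/64 + 5*(-2))/7 = ((1/64)*(-16) - 10)/7 = (-¼ - 10)/7 = (⅐)*(-41/4) = -41/28 ≈ -1.4643)
P - √(J(429, D) + 64592) = -41/28 - √(-171/2 + 64592) = -41/28 - √(129013/2) = -41/28 - √258026/2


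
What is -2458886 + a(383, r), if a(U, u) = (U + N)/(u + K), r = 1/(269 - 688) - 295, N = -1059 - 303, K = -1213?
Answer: -1553654085557/631853 ≈ -2.4589e+6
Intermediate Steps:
N = -1362
r = -123606/419 (r = 1/(-419) - 295 = -1/419 - 295 = -123606/419 ≈ -295.00)
a(U, u) = (-1362 + U)/(-1213 + u) (a(U, u) = (U - 1362)/(u - 1213) = (-1362 + U)/(-1213 + u))
-2458886 + a(383, r) = -2458886 + (-1362 + 383)/(-1213 - 123606/419) = -2458886 - 979/(-631853/419) = -2458886 - 419/631853*(-979) = -2458886 + 410201/631853 = -1553654085557/631853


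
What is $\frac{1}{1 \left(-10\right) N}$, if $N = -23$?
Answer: $\frac{1}{230} \approx 0.0043478$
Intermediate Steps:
$\frac{1}{1 \left(-10\right) N} = \frac{1}{1 \left(-10\right) \left(-23\right)} = \frac{1}{\left(-10\right) \left(-23\right)} = \frac{1}{230}$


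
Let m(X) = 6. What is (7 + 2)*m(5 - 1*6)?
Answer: 54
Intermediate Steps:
(7 + 2)*m(5 - 1*6) = (7 + 2)*6 = 9*6 = 54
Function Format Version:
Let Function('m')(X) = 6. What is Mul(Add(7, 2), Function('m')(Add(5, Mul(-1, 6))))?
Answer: 54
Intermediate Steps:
Mul(Add(7, 2), Function('m')(Add(5, Mul(-1, 6)))) = Mul(Add(7, 2), 6) = Mul(9, 6) = 54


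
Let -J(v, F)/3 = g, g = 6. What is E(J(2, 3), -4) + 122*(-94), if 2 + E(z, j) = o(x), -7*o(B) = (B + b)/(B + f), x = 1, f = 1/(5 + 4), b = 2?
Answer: -802927/70 ≈ -11470.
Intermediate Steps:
f = ⅑ (f = 1/9 = ⅑ ≈ 0.11111)
J(v, F) = -18 (J(v, F) = -3*6 = -18)
o(B) = -(2 + B)/(7*(⅑ + B)) (o(B) = -(B + 2)/(7*(B + ⅑)) = -(2 + B)/(7*(⅑ + B)))
E(z, j) = -167/70 (E(z, j) = -2 + 9*(-2 - 1*1)/(7*(1 + 9*1)) = -2 + 9*(-2 - 1)/(7*(1 + 9)) = -2 + (9/7)*(-3)/10 = -2 + (9/7)*(⅒)*(-3) = -2 - 27/70 = -167/70)
E(J(2, 3), -4) + 122*(-94) = -167/70 + 122*(-94) = -167/70 - 11468 = -802927/70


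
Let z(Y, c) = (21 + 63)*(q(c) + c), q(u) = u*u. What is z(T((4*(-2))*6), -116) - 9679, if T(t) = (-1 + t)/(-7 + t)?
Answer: 1110881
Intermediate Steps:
q(u) = u**2
T(t) = (-1 + t)/(-7 + t)
z(Y, c) = 84*c + 84*c**2 (z(Y, c) = (21 + 63)*(c**2 + c) = 84*(c + c**2) = 84*c + 84*c**2)
z(T((4*(-2))*6), -116) - 9679 = 84*(-116)*(1 - 116) - 9679 = 84*(-116)*(-115) - 9679 = 1120560 - 9679 = 1110881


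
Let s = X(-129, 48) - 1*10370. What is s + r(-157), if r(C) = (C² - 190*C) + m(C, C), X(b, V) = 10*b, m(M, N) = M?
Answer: 42662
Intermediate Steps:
r(C) = C² - 189*C (r(C) = (C² - 190*C) + C = C² - 189*C)
s = -11660 (s = 10*(-129) - 1*10370 = -1290 - 10370 = -11660)
s + r(-157) = -11660 - 157*(-189 - 157) = -11660 - 157*(-346) = -11660 + 54322 = 42662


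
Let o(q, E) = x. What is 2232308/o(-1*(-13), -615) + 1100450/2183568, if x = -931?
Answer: -2436685897997/1016450904 ≈ -2397.3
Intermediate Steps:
o(q, E) = -931
2232308/o(-1*(-13), -615) + 1100450/2183568 = 2232308/(-931) + 1100450/2183568 = 2232308*(-1/931) + 1100450*(1/2183568) = -2232308/931 + 550225/1091784 = -2436685897997/1016450904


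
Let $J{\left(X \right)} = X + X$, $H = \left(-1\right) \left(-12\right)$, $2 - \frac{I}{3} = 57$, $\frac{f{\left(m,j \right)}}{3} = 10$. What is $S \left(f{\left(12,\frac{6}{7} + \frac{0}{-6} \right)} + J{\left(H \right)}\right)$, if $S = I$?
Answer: $-8910$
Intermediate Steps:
$f{\left(m,j \right)} = 30$ ($f{\left(m,j \right)} = 3 \cdot 10 = 30$)
$I = -165$ ($I = 6 - 171 = -165$)
$S = -165$
$H = 12$
$J{\left(X \right)} = 2 X$
$S \left(f{\left(12,\frac{6}{7} + \frac{0}{-6} \right)} + J{\left(H \right)}\right) = - 165 \left(30 + 2 \cdot 12\right) = - 165 \left(30 + 24\right) = \left(-165\right) 54 = -8910$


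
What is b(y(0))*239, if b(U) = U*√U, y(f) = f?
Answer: 0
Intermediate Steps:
b(U) = U^(3/2)
b(y(0))*239 = 0^(3/2)*239 = 0*239 = 0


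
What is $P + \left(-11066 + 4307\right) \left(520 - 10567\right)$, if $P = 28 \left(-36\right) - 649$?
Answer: $67906016$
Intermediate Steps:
$P = -1657$ ($P = -1008 - 649 = -1657$)
$P + \left(-11066 + 4307\right) \left(520 - 10567\right) = -1657 + \left(-11066 + 4307\right) \left(520 - 10567\right) = -1657 - -67907673 = -1657 + 67907673 = 67906016$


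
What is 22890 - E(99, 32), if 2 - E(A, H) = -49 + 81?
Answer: 22920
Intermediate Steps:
E(A, H) = -30 (E(A, H) = 2 - (-49 + 81) = 2 - 1*32 = 2 - 32 = -30)
22890 - E(99, 32) = 22890 - 1*(-30) = 22890 + 30 = 22920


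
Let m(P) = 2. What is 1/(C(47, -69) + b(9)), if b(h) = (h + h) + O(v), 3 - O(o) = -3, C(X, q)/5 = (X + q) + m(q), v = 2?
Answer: -1/76 ≈ -0.013158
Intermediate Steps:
C(X, q) = 10 + 5*X + 5*q (C(X, q) = 5*((X + q) + 2) = 5*(2 + X + q) = 10 + 5*X + 5*q)
O(o) = 6 (O(o) = 3 - 1*(-3) = 3 + 3 = 6)
b(h) = 6 + 2*h (b(h) = (h + h) + 6 = 2*h + 6 = 6 + 2*h)
1/(C(47, -69) + b(9)) = 1/((10 + 5*47 + 5*(-69)) + (6 + 2*9)) = 1/((10 + 235 - 345) + (6 + 18)) = 1/(-100 + 24) = 1/(-76) = -1/76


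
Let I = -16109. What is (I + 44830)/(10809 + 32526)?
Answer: 28721/43335 ≈ 0.66277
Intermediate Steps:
(I + 44830)/(10809 + 32526) = (-16109 + 44830)/(10809 + 32526) = 28721/43335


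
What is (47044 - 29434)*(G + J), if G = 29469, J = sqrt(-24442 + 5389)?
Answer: 518949090 + 52830*I*sqrt(2117) ≈ 5.1895e+8 + 2.4308e+6*I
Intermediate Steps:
J = 3*I*sqrt(2117) (J = sqrt(-19053) = 3*I*sqrt(2117) ≈ 138.03*I)
(47044 - 29434)*(G + J) = (47044 - 29434)*(29469 + 3*I*sqrt(2117)) = 17610*(29469 + 3*I*sqrt(2117)) = 518949090 + 52830*I*sqrt(2117)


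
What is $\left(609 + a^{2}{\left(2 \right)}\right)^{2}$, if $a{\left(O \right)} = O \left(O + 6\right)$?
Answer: $748225$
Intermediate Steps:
$a{\left(O \right)} = O \left(6 + O\right)$
$\left(609 + a^{2}{\left(2 \right)}\right)^{2} = \left(609 + \left(2 \left(6 + 2\right)\right)^{2}\right)^{2} = \left(609 + \left(2 \cdot 8\right)^{2}\right)^{2} = \left(609 + 16^{2}\right)^{2} = \left(609 + 256\right)^{2} = 865^{2} = 748225$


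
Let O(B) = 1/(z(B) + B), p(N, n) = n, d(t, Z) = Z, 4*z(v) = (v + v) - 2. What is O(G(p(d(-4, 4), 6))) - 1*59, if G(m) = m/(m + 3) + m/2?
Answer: -294/5 ≈ -58.800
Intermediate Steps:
z(v) = -½ + v/2 (z(v) = ((v + v) - 2)/4 = (2*v - 2)/4 = (-2 + 2*v)/4 = -½ + v/2)
G(m) = m/2 + m/(3 + m) (G(m) = m/(3 + m) + m*(½) = m/(3 + m) + m/2 = m/2 + m/(3 + m))
O(B) = 1/(-½ + 3*B/2) (O(B) = 1/((-½ + B/2) + B) = 1/(-½ + 3*B/2))
O(G(p(d(-4, 4), 6))) - 1*59 = 2/(-1 + 3*((½)*6*(5 + 6)/(3 + 6))) - 1*59 = 2/(-1 + 3*((½)*6*11/9)) - 59 = 2/(-1 + 3*((½)*6*(⅑)*11)) - 59 = 2/(-1 + 3*(11/3)) - 59 = 2/(-1 + 11) - 59 = 2/10 - 59 = 2*(⅒) - 59 = ⅕ - 59 = -294/5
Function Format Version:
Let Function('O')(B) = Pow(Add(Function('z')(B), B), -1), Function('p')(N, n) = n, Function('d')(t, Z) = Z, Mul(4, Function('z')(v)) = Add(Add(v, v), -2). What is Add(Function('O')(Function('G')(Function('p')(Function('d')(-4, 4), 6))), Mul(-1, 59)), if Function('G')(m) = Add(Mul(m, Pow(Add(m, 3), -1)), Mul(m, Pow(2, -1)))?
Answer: Rational(-294, 5) ≈ -58.800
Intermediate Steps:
Function('z')(v) = Add(Rational(-1, 2), Mul(Rational(1, 2), v)) (Function('z')(v) = Mul(Rational(1, 4), Add(Add(v, v), -2)) = Mul(Rational(1, 4), Add(Mul(2, v), -2)) = Mul(Rational(1, 4), Add(-2, Mul(2, v))) = Add(Rational(-1, 2), Mul(Rational(1, 2), v)))
Function('G')(m) = Add(Mul(Rational(1, 2), m), Mul(m, Pow(Add(3, m), -1))) (Function('G')(m) = Add(Mul(m, Pow(Add(3, m), -1)), Mul(m, Rational(1, 2))) = Add(Mul(m, Pow(Add(3, m), -1)), Mul(Rational(1, 2), m)) = Add(Mul(Rational(1, 2), m), Mul(m, Pow(Add(3, m), -1))))
Function('O')(B) = Pow(Add(Rational(-1, 2), Mul(Rational(3, 2), B)), -1) (Function('O')(B) = Pow(Add(Add(Rational(-1, 2), Mul(Rational(1, 2), B)), B), -1) = Pow(Add(Rational(-1, 2), Mul(Rational(3, 2), B)), -1))
Add(Function('O')(Function('G')(Function('p')(Function('d')(-4, 4), 6))), Mul(-1, 59)) = Add(Mul(2, Pow(Add(-1, Mul(3, Mul(Rational(1, 2), 6, Pow(Add(3, 6), -1), Add(5, 6)))), -1)), Mul(-1, 59)) = Add(Mul(2, Pow(Add(-1, Mul(3, Mul(Rational(1, 2), 6, Pow(9, -1), 11))), -1)), -59) = Add(Mul(2, Pow(Add(-1, Mul(3, Mul(Rational(1, 2), 6, Rational(1, 9), 11))), -1)), -59) = Add(Mul(2, Pow(Add(-1, Mul(3, Rational(11, 3))), -1)), -59) = Add(Mul(2, Pow(Add(-1, 11), -1)), -59) = Add(Mul(2, Pow(10, -1)), -59) = Add(Mul(2, Rational(1, 10)), -59) = Add(Rational(1, 5), -59) = Rational(-294, 5)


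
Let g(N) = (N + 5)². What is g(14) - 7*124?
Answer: -507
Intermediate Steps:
g(N) = (5 + N)²
g(14) - 7*124 = (5 + 14)² - 7*124 = 19² - 1*868 = 361 - 868 = -507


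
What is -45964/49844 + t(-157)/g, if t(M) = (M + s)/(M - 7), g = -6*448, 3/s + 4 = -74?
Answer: -43918830525/47607798784 ≈ -0.92251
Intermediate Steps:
s = -1/26 (s = 3/(-4 - 74) = 3/(-78) = 3*(-1/78) = -1/26 ≈ -0.038462)
g = -2688
t(M) = (-1/26 + M)/(-7 + M) (t(M) = (M - 1/26)/(M - 7) = (-1/26 + M)/(-7 + M))
-45964/49844 + t(-157)/g = -45964/49844 + ((-1/26 - 157)/(-7 - 157))/(-2688) = -45964*1/49844 + (-4083/26/(-164))*(-1/2688) = -11491/12461 - 1/164*(-4083/26)*(-1/2688) = -11491/12461 + (4083/4264)*(-1/2688) = -11491/12461 - 1361/3820544 = -43918830525/47607798784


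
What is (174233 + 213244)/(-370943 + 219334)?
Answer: -387477/151609 ≈ -2.5558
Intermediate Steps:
(174233 + 213244)/(-370943 + 219334) = 387477/(-151609) = 387477*(-1/151609) = -387477/151609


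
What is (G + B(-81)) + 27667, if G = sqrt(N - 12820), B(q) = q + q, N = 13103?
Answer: 27505 + sqrt(283) ≈ 27522.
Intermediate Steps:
B(q) = 2*q
G = sqrt(283) (G = sqrt(13103 - 12820) = sqrt(283) ≈ 16.823)
(G + B(-81)) + 27667 = (sqrt(283) + 2*(-81)) + 27667 = (sqrt(283) - 162) + 27667 = (-162 + sqrt(283)) + 27667 = 27505 + sqrt(283)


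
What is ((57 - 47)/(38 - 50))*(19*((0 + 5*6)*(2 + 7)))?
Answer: -4275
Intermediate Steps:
((57 - 47)/(38 - 50))*(19*((0 + 5*6)*(2 + 7))) = (10/(-12))*(19*((0 + 30)*9)) = (10*(-1/12))*(19*(30*9)) = -95*270/6 = -5/6*5130 = -4275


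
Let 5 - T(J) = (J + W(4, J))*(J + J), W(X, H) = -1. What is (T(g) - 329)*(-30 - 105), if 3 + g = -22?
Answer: 219240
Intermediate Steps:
g = -25 (g = -3 - 22 = -25)
T(J) = 5 - 2*J*(-1 + J) (T(J) = 5 - (J - 1)*(J + J) = 5 - (-1 + J)*2*J = 5 - 2*J*(-1 + J))
(T(g) - 329)*(-30 - 105) = ((5 - 2*(-25)**2 + 2*(-25)) - 329)*(-30 - 105) = ((5 - 2*625 - 50) - 329)*(-135) = ((5 - 1250 - 50) - 329)*(-135) = (-1295 - 329)*(-135) = -1624*(-135) = 219240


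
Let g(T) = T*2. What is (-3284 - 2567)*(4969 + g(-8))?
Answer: -28980003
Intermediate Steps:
g(T) = 2*T
(-3284 - 2567)*(4969 + g(-8)) = (-3284 - 2567)*(4969 + 2*(-8)) = -5851*(4969 - 16) = -5851*4953 = -28980003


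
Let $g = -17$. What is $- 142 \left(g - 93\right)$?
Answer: $15620$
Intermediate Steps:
$- 142 \left(g - 93\right) = - 142 \left(-17 - 93\right) = \left(-142\right) \left(-110\right) = 15620$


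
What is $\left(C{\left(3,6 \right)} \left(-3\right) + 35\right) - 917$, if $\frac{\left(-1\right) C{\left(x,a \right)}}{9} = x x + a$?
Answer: $-477$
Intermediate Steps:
$C{\left(x,a \right)} = - 9 a - 9 x^{2}$ ($C{\left(x,a \right)} = - 9 \left(x x + a\right) = - 9 \left(x^{2} + a\right) = - 9 \left(a + x^{2}\right) = - 9 a - 9 x^{2}$)
$\left(C{\left(3,6 \right)} \left(-3\right) + 35\right) - 917 = \left(\left(\left(-9\right) 6 - 9 \cdot 3^{2}\right) \left(-3\right) + 35\right) - 917 = \left(\left(-54 - 81\right) \left(-3\right) + 35\right) - 917 = \left(\left(-135\right) \left(-3\right) + 35\right) - 917 = \left(405 + 35\right) - 917 = 440 - 917 = -477$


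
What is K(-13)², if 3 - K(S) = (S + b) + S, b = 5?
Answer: 576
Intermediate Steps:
K(S) = -2 - 2*S (K(S) = 3 - ((S + 5) + S) = 3 - ((5 + S) + S) = 3 - (5 + 2*S) = 3 + (-5 - 2*S) = -2 - 2*S)
K(-13)² = (-2 - 2*(-13))² = (-2 + 26)² = 24² = 576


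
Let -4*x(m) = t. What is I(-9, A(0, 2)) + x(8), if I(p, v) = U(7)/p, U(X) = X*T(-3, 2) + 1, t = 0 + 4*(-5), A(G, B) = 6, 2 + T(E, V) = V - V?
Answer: 58/9 ≈ 6.4444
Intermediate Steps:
T(E, V) = -2 (T(E, V) = -2 + (V - V) = -2 + 0 = -2)
t = -20 (t = 0 - 20 = -20)
U(X) = 1 - 2*X (U(X) = X*(-2) + 1 = -2*X + 1 = 1 - 2*X)
x(m) = 5 (x(m) = -¼*(-20) = 5)
I(p, v) = -13/p (I(p, v) = (1 - 2*7)/p = (1 - 14)/p = -13/p)
I(-9, A(0, 2)) + x(8) = -13/(-9) + 5 = -13*(-⅑) + 5 = 13/9 + 5 = 58/9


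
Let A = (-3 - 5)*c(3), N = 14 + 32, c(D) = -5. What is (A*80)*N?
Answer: 147200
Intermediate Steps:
N = 46
A = 40 (A = (-3 - 5)*(-5) = -8*(-5) = 40)
(A*80)*N = (40*80)*46 = 3200*46 = 147200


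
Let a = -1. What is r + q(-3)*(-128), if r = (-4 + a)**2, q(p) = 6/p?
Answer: 281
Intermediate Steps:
r = 25 (r = (-4 - 1)**2 = (-5)**2 = 25)
r + q(-3)*(-128) = 25 + (6/(-3))*(-128) = 25 + (6*(-1/3))*(-128) = 25 - 2*(-128) = 25 + 256 = 281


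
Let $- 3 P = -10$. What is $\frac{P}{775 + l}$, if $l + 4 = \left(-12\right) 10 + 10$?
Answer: $\frac{10}{1983} \approx 0.0050429$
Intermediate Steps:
$P = \frac{10}{3}$ ($P = \left(- \frac{1}{3}\right) \left(-10\right) = \frac{10}{3} \approx 3.3333$)
$l = -114$ ($l = -4 + \left(\left(-12\right) 10 + 10\right) = -4 + \left(-120 + 10\right) = -4 - 110 = -114$)
$\frac{P}{775 + l} = \frac{10}{3 \left(775 - 114\right)} = \frac{10}{3 \cdot 661} = \frac{10}{3} \cdot \frac{1}{661} = \frac{10}{1983}$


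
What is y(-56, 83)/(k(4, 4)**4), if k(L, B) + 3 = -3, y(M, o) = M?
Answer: -7/162 ≈ -0.043210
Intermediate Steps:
k(L, B) = -6 (k(L, B) = -3 - 3 = -6)
y(-56, 83)/(k(4, 4)**4) = -56/((-6)**4) = -56/1296 = -56*1/1296 = -7/162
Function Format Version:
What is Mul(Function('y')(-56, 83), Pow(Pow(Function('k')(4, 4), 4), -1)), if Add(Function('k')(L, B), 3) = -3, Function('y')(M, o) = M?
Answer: Rational(-7, 162) ≈ -0.043210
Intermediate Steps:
Function('k')(L, B) = -6 (Function('k')(L, B) = Add(-3, -3) = -6)
Mul(Function('y')(-56, 83), Pow(Pow(Function('k')(4, 4), 4), -1)) = Mul(-56, Pow(Pow(-6, 4), -1)) = Mul(-56, Pow(1296, -1)) = Mul(-56, Rational(1, 1296)) = Rational(-7, 162)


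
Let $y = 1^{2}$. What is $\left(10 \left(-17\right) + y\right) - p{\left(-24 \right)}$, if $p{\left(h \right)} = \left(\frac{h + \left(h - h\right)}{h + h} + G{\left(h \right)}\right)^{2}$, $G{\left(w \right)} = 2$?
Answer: $- \frac{701}{4} \approx -175.25$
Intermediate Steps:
$y = 1$
$p{\left(h \right)} = \frac{25}{4}$ ($p{\left(h \right)} = \left(\frac{h + \left(h - h\right)}{h + h} + 2\right)^{2} = \left(\frac{h + 0}{2 h} + 2\right)^{2} = \left(h \frac{1}{2 h} + 2\right)^{2} = \left(\frac{1}{2} + 2\right)^{2} = \left(\frac{5}{2}\right)^{2} = \frac{25}{4}$)
$\left(10 \left(-17\right) + y\right) - p{\left(-24 \right)} = \left(10 \left(-17\right) + 1\right) - \frac{25}{4} = \left(-170 + 1\right) - \frac{25}{4} = -169 - \frac{25}{4} = - \frac{701}{4}$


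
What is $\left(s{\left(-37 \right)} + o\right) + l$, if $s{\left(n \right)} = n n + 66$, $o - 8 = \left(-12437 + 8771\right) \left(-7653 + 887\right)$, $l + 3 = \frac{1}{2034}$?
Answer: $\frac{50454582265}{2034} \approx 2.4806 \cdot 10^{7}$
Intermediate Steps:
$l = - \frac{6101}{2034}$ ($l = -3 + \frac{1}{2034} = - \frac{6101}{2034} \approx -2.9995$)
$o = 24804164$ ($o = 8 + \left(-12437 + 8771\right) \left(-7653 + 887\right) = 8 - -24804156 = 8 + 24804156 = 24804164$)
$s{\left(n \right)} = 66 + n^{2}$ ($s{\left(n \right)} = n^{2} + 66 = 66 + n^{2}$)
$\left(s{\left(-37 \right)} + o\right) + l = \left(\left(66 + \left(-37\right)^{2}\right) + 24804164\right) - \frac{6101}{2034} = \left(\left(66 + 1369\right) + 24804164\right) - \frac{6101}{2034} = \left(1435 + 24804164\right) - \frac{6101}{2034} = 24805599 - \frac{6101}{2034} = \frac{50454582265}{2034}$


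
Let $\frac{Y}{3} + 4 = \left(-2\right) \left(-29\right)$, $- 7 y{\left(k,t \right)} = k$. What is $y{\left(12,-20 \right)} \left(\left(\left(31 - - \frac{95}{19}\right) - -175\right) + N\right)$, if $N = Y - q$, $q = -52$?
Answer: $- \frac{5100}{7} \approx -728.57$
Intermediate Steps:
$y{\left(k,t \right)} = - \frac{k}{7}$
$Y = 162$ ($Y = -12 + 3 \left(\left(-2\right) \left(-29\right)\right) = -12 + 3 \cdot 58 = -12 + 174 = 162$)
$N = 214$ ($N = 162 - -52 = 162 + 52 = 214$)
$y{\left(12,-20 \right)} \left(\left(\left(31 - - \frac{95}{19}\right) - -175\right) + N\right) = \left(- \frac{1}{7}\right) 12 \left(\left(\left(31 - - \frac{95}{19}\right) - -175\right) + 214\right) = - \frac{12 \left(\left(\left(31 - \left(-95\right) \frac{1}{19}\right) + 175\right) + 214\right)}{7} = - \frac{12 \left(\left(\left(31 - -5\right) + 175\right) + 214\right)}{7} = - \frac{12 \left(\left(\left(31 + 5\right) + 175\right) + 214\right)}{7} = - \frac{12 \left(\left(36 + 175\right) + 214\right)}{7} = - \frac{12 \left(211 + 214\right)}{7} = \left(- \frac{12}{7}\right) 425 = - \frac{5100}{7}$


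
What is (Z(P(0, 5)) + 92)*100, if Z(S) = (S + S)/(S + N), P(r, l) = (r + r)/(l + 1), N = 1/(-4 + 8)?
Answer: 9200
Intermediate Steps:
N = 1/4 ≈ 0.25000
P(r, l) = 2*r/(1 + l) (P(r, l) = (2*r)/(1 + l) = 2*r/(1 + l))
Z(S) = 2*S/(1/4 + S) (Z(S) = (S + S)/(S + 1/4) = (2*S)/(1/4 + S) = 2*S/(1/4 + S))
(Z(P(0, 5)) + 92)*100 = (8*(2*0/(1 + 5))/(1 + 4*(2*0/(1 + 5))) + 92)*100 = (8*(2*0/6)/(1 + 4*(2*0/6)) + 92)*100 = (8*(2*0*(1/6))/(1 + 4*(2*0*(1/6))) + 92)*100 = (8*0/(1 + 4*0) + 92)*100 = (8*0/(1 + 0) + 92)*100 = (8*0/1 + 92)*100 = (8*0*1 + 92)*100 = (0 + 92)*100 = 92*100 = 9200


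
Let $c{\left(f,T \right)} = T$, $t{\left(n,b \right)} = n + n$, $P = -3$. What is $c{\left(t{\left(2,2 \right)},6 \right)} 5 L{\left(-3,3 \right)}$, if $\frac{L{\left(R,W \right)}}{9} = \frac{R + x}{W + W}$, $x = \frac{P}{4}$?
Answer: $- \frac{675}{4} \approx -168.75$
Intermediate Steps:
$x = - \frac{3}{4} \approx -0.75$
$t{\left(n,b \right)} = 2 n$
$L{\left(R,W \right)} = \frac{9 \left(- \frac{3}{4} + R\right)}{2 W}$ ($L{\left(R,W \right)} = 9 \frac{R - \frac{3}{4}}{W + W} = 9 \frac{- \frac{3}{4} + R}{2 W} = \frac{9 \left(- \frac{3}{4} + R\right)}{2 W}$)
$c{\left(t{\left(2,2 \right)},6 \right)} 5 L{\left(-3,3 \right)} = 6 \cdot 5 \frac{9 \left(-3 + 4 \left(-3\right)\right)}{8 \cdot 3} = 30 \cdot \frac{9}{8} \cdot \frac{1}{3} \left(-3 - 12\right) = 30 \cdot \frac{9}{8} \cdot \frac{1}{3} \left(-15\right) = 30 \left(- \frac{45}{8}\right) = - \frac{675}{4}$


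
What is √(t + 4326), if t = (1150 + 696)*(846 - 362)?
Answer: √897790 ≈ 947.52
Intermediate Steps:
t = 893464 (t = 1846*484 = 893464)
√(t + 4326) = √(893464 + 4326) = √897790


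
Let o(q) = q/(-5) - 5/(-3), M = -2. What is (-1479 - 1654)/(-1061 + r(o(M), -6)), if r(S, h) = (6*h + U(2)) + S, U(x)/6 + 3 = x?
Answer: 46995/16514 ≈ 2.8458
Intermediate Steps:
U(x) = -18 + 6*x
o(q) = 5/3 - q/5 (o(q) = q*(-⅕) - 5*(-⅓) = -q/5 + 5/3 = 5/3 - q/5)
r(S, h) = -6 + S + 6*h (r(S, h) = (6*h + (-18 + 6*2)) + S = (6*h + (-18 + 12)) + S = (6*h - 6) + S = (-6 + 6*h) + S = -6 + S + 6*h)
(-1479 - 1654)/(-1061 + r(o(M), -6)) = (-1479 - 1654)/(-1061 + (-6 + (5/3 - ⅕*(-2)) + 6*(-6))) = -3133/(-1061 + (-6 + (5/3 + ⅖) - 36)) = -3133/(-1061 + (-6 + 31/15 - 36)) = -3133/(-1061 - 599/15) = -3133/(-16514/15) = -3133*(-15/16514) = 46995/16514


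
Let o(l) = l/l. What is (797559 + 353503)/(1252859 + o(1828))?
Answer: 575531/626430 ≈ 0.91875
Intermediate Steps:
o(l) = 1
(797559 + 353503)/(1252859 + o(1828)) = (797559 + 353503)/(1252859 + 1) = 1151062/1252860 = 1151062*(1/1252860) = 575531/626430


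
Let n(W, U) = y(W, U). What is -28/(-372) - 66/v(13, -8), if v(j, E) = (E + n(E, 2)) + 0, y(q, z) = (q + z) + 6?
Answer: 3097/372 ≈ 8.3253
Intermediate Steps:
y(q, z) = 6 + q + z
n(W, U) = 6 + U + W (n(W, U) = 6 + W + U = 6 + U + W)
v(j, E) = 8 + 2*E (v(j, E) = (E + (6 + 2 + E)) + 0 = (E + (8 + E)) + 0 = (8 + 2*E) + 0 = 8 + 2*E)
-28/(-372) - 66/v(13, -8) = -28/(-372) - 66/(8 + 2*(-8)) = -28*(-1/372) - 66/(8 - 16) = 7/93 - 66/(-8) = 7/93 - 66*(-⅛) = 7/93 + 33/4 = 3097/372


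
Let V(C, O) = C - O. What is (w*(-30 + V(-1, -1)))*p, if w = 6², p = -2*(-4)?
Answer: -8640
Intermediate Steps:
p = 8
w = 36
(w*(-30 + V(-1, -1)))*p = (36*(-30 + (-1 - 1*(-1))))*8 = (36*(-30 + (-1 + 1)))*8 = (36*(-30 + 0))*8 = (36*(-30))*8 = -1080*8 = -8640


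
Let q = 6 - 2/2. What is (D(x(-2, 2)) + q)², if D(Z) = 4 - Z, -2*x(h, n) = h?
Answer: 64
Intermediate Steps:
x(h, n) = -h/2
q = 5 (q = 6 + (½)*(-2) = 6 - 1 = 5)
(D(x(-2, 2)) + q)² = ((4 - (-1)*(-2)/2) + 5)² = ((4 - 1*1) + 5)² = ((4 - 1) + 5)² = (3 + 5)² = 8² = 64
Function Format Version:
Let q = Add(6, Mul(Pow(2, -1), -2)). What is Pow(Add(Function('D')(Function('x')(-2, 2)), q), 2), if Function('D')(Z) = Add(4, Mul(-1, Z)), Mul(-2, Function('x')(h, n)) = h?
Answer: 64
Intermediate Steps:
Function('x')(h, n) = Mul(Rational(-1, 2), h)
q = 5 (q = Add(6, Mul(Rational(1, 2), -2)) = Add(6, -1) = 5)
Pow(Add(Function('D')(Function('x')(-2, 2)), q), 2) = Pow(Add(Add(4, Mul(-1, Mul(Rational(-1, 2), -2))), 5), 2) = Pow(Add(Add(4, Mul(-1, 1)), 5), 2) = Pow(Add(Add(4, -1), 5), 2) = Pow(Add(3, 5), 2) = Pow(8, 2) = 64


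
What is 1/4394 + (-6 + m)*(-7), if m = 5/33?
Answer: 5936327/145002 ≈ 40.940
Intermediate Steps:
m = 5/33 (m = 5*(1/33) = 5/33 ≈ 0.15152)
1/4394 + (-6 + m)*(-7) = 1/4394 + (-6 + 5/33)*(-7) = 1/4394 - 193/33*(-7) = 1/4394 + 1351/33 = 5936327/145002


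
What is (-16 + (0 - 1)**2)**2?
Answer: 225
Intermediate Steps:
(-16 + (0 - 1)**2)**2 = (-16 + (-1)**2)**2 = (-16 + 1)**2 = (-15)**2 = 225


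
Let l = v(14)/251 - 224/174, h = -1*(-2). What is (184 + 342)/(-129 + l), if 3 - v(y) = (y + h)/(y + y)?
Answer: -40201917/9957058 ≈ -4.0375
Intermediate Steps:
h = 2
v(y) = 3 - (2 + y)/(2*y) (v(y) = 3 - (y + 2)/(y + y) = 3 - (2 + y)/(2*y))
l = -195305/152859 (l = (5/2 - 1/14)/251 - 224/174 = (5/2 - 1*1/14)*(1/251) - 224*1/174 = (5/2 - 1/14)*(1/251) - 112/87 = (17/7)*(1/251) - 112/87 = 17/1757 - 112/87 = -195305/152859 ≈ -1.2777)
(184 + 342)/(-129 + l) = (184 + 342)/(-129 - 195305/152859) = 526/(-19914116/152859) = 526*(-152859/19914116) = -40201917/9957058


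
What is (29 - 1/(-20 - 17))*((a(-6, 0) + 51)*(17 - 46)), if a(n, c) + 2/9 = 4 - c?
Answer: -5118326/111 ≈ -46111.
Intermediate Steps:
a(n, c) = 34/9 - c (a(n, c) = -2/9 + (4 - c) = 34/9 - c)
(29 - 1/(-20 - 17))*((a(-6, 0) + 51)*(17 - 46)) = (29 - 1/(-20 - 17))*(((34/9 - 1*0) + 51)*(17 - 46)) = (29 - 1/(-37))*(((34/9 + 0) + 51)*(-29)) = (29 - 1*(-1/37))*((34/9 + 51)*(-29)) = (29 + 1/37)*((493/9)*(-29)) = (1074/37)*(-14297/9) = -5118326/111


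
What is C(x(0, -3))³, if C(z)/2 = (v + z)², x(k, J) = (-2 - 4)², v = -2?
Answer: 12358435328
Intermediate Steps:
x(k, J) = 36 (x(k, J) = (-6)² = 36)
C(z) = 2*(-2 + z)²
C(x(0, -3))³ = (2*(-2 + 36)²)³ = (2*34²)³ = (2*1156)³ = 2312³ = 12358435328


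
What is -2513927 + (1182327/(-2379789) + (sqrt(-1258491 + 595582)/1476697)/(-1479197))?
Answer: -1994205667910/793263 - I*sqrt(662909)/2184325772309 ≈ -2.5139e+6 - 3.7274e-10*I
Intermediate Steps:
-2513927 + (1182327/(-2379789) + (sqrt(-1258491 + 595582)/1476697)/(-1479197)) = -2513927 + (1182327*(-1/2379789) + (sqrt(-662909)*(1/1476697))*(-1/1479197)) = -2513927 + (-394109/793263 + ((I*sqrt(662909))*(1/1476697))*(-1/1479197)) = -2513927 + (-394109/793263 + (I*sqrt(662909)/1476697)*(-1/1479197)) = -2513927 + (-394109/793263 - I*sqrt(662909)/2184325772309) = -1994205667910/793263 - I*sqrt(662909)/2184325772309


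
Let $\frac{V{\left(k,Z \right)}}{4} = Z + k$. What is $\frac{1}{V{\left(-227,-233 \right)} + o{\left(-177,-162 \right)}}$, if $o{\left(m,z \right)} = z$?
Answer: $- \frac{1}{2002} \approx -0.0004995$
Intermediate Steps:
$V{\left(k,Z \right)} = 4 Z + 4 k$ ($V{\left(k,Z \right)} = 4 \left(Z + k\right) = 4 Z + 4 k$)
$\frac{1}{V{\left(-227,-233 \right)} + o{\left(-177,-162 \right)}} = \frac{1}{\left(4 \left(-233\right) + 4 \left(-227\right)\right) - 162} = \frac{1}{\left(-932 - 908\right) - 162} = \frac{1}{-1840 - 162} = \frac{1}{-2002} = - \frac{1}{2002}$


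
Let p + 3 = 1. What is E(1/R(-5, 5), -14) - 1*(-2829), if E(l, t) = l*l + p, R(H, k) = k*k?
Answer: 1766876/625 ≈ 2827.0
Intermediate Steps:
R(H, k) = k²
p = -2 (p = -3 + 1 = -2)
E(l, t) = -2 + l² (E(l, t) = l*l - 2 = l² - 2 = -2 + l²)
E(1/R(-5, 5), -14) - 1*(-2829) = (-2 + (1/(5²))²) - 1*(-2829) = (-2 + (1/25)²) + 2829 = (-2 + 1/625) + 2829 = -1249/625 + 2829 = 1766876/625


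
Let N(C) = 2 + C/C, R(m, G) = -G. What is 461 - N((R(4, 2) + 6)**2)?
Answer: 458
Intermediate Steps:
N(C) = 3 (N(C) = 2 + 1 = 3)
461 - N((R(4, 2) + 6)**2) = 461 - 1*3 = 461 - 3 = 458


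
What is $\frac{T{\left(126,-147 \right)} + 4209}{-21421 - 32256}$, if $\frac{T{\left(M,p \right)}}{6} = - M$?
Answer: $- \frac{3453}{53677} \approx -0.064329$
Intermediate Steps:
$T{\left(M,p \right)} = - 6 M$ ($T{\left(M,p \right)} = 6 \left(- M\right) = - 6 M$)
$\frac{T{\left(126,-147 \right)} + 4209}{-21421 - 32256} = \frac{\left(-6\right) 126 + 4209}{-21421 - 32256} = \frac{-756 + 4209}{-53677} = 3453 \left(- \frac{1}{53677}\right) = - \frac{3453}{53677}$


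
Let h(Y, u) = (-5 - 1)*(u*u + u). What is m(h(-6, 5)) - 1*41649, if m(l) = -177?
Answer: -41826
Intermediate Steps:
h(Y, u) = -6*u - 6*u² (h(Y, u) = -6*(u² + u) = -6*(u + u²) = -6*u - 6*u²)
m(h(-6, 5)) - 1*41649 = -177 - 1*41649 = -177 - 41649 = -41826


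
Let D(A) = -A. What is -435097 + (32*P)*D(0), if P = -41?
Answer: -435097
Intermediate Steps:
-435097 + (32*P)*D(0) = -435097 + (32*(-41))*(-1*0) = -435097 - 1312*0 = -435097 + 0 = -435097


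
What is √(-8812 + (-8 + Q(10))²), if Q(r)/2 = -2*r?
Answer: 2*I*√1627 ≈ 80.672*I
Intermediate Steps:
Q(r) = -4*r (Q(r) = 2*(-2*r) = -4*r)
√(-8812 + (-8 + Q(10))²) = √(-8812 + (-8 - 4*10)²) = √(-8812 + (-8 - 40)²) = √(-8812 + (-48)²) = √(-8812 + 2304) = √(-6508) = 2*I*√1627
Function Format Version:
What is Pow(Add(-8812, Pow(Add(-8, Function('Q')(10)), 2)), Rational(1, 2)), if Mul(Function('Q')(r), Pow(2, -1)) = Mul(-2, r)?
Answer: Mul(2, I, Pow(1627, Rational(1, 2))) ≈ Mul(80.672, I)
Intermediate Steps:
Function('Q')(r) = Mul(-4, r) (Function('Q')(r) = Mul(2, Mul(-2, r)) = Mul(-4, r))
Pow(Add(-8812, Pow(Add(-8, Function('Q')(10)), 2)), Rational(1, 2)) = Pow(Add(-8812, Pow(Add(-8, Mul(-4, 10)), 2)), Rational(1, 2)) = Pow(Add(-8812, Pow(Add(-8, -40), 2)), Rational(1, 2)) = Pow(Add(-8812, Pow(-48, 2)), Rational(1, 2)) = Pow(Add(-8812, 2304), Rational(1, 2)) = Pow(-6508, Rational(1, 2)) = Mul(2, I, Pow(1627, Rational(1, 2)))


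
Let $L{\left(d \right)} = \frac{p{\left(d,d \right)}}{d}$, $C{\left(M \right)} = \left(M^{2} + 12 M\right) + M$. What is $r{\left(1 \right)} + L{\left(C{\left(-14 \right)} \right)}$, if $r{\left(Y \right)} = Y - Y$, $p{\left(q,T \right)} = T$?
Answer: $1$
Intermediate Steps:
$C{\left(M \right)} = M^{2} + 13 M$
$r{\left(Y \right)} = 0$
$L{\left(d \right)} = 1$ ($L{\left(d \right)} = \frac{d}{d} = 1$)
$r{\left(1 \right)} + L{\left(C{\left(-14 \right)} \right)} = 0 + 1 = 1$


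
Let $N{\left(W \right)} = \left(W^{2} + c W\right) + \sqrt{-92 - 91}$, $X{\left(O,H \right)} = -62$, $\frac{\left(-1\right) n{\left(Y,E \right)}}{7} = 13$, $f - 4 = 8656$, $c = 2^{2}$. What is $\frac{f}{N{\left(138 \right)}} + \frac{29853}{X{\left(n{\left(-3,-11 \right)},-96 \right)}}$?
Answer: $\frac{- 963 \sqrt{183} + 18853628 i}{2 \left(\sqrt{183} - 19596 i\right)} \approx -481.06 - 0.00030508 i$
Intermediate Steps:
$c = 4$
$f = 8660$ ($f = 4 + 8656 = 8660$)
$n{\left(Y,E \right)} = -91$ ($n{\left(Y,E \right)} = \left(-7\right) 13 = -91$)
$N{\left(W \right)} = W^{2} + 4 W + i \sqrt{183}$ ($N{\left(W \right)} = \left(W^{2} + 4 W\right) + \sqrt{-92 - 91} = \left(W^{2} + 4 W\right) + \sqrt{-183} = \left(W^{2} + 4 W\right) + i \sqrt{183} = W^{2} + 4 W + i \sqrt{183}$)
$\frac{f}{N{\left(138 \right)}} + \frac{29853}{X{\left(n{\left(-3,-11 \right)},-96 \right)}} = \frac{8660}{138^{2} + 4 \cdot 138 + i \sqrt{183}} + \frac{29853}{-62} = \frac{8660}{19044 + 552 + i \sqrt{183}} + 29853 \left(- \frac{1}{62}\right) = \frac{8660}{19596 + i \sqrt{183}} - \frac{963}{2} = - \frac{963}{2} + \frac{8660}{19596 + i \sqrt{183}}$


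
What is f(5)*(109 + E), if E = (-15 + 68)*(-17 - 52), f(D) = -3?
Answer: 10644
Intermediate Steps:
E = -3657 (E = 53*(-69) = -3657)
f(5)*(109 + E) = -3*(109 - 3657) = -3*(-3548) = 10644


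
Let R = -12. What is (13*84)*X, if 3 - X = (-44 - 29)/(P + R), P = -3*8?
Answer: 3185/3 ≈ 1061.7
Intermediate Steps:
P = -24
X = 35/36 (X = 3 - (-44 - 29)/(-24 - 12) = 3 - (-73)/(-36) = 3 - (-73)*(-1)/36 = 3 - 1*73/36 = 3 - 73/36 = 35/36 ≈ 0.97222)
(13*84)*X = (13*84)*(35/36) = 1092*(35/36) = 3185/3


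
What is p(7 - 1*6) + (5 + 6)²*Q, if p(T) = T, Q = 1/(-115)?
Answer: -6/115 ≈ -0.052174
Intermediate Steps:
Q = -1/115 ≈ -0.0086956
p(7 - 1*6) + (5 + 6)²*Q = (7 - 1*6) + (5 + 6)²*(-1/115) = (7 - 6) + 11²*(-1/115) = 1 + 121*(-1/115) = 1 - 121/115 = -6/115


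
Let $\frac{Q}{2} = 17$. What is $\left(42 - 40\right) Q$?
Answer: $68$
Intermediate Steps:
$Q = 34$ ($Q = 2 \cdot 17 = 34$)
$\left(42 - 40\right) Q = \left(42 - 40\right) 34 = 2 \cdot 34 = 68$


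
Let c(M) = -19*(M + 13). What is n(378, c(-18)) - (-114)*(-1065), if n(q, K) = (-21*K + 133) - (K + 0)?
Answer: -123367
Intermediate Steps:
c(M) = -247 - 19*M (c(M) = -19*(13 + M) = -247 - 19*M)
n(q, K) = 133 - 22*K (n(q, K) = (133 - 21*K) - K = 133 - 22*K)
n(378, c(-18)) - (-114)*(-1065) = (133 - 22*(-247 - 19*(-18))) - (-114)*(-1065) = (133 - 22*(-247 + 342)) - 1*121410 = (133 - 22*95) - 121410 = (133 - 2090) - 121410 = -1957 - 121410 = -123367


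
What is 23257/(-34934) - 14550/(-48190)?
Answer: -61246513/168346946 ≈ -0.36381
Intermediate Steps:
23257/(-34934) - 14550/(-48190) = 23257*(-1/34934) - 14550*(-1/48190) = -23257/34934 + 1455/4819 = -61246513/168346946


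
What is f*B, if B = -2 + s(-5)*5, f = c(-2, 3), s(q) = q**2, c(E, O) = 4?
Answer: 492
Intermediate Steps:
f = 4
B = 123 (B = -2 + (-5)**2*5 = -2 + 25*5 = -2 + 125 = 123)
f*B = 4*123 = 492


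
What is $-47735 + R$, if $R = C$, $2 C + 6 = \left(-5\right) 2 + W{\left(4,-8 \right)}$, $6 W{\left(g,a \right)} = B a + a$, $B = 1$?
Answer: $- \frac{143233}{3} \approx -47744.0$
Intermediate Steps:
$W{\left(g,a \right)} = \frac{a}{3}$ ($W{\left(g,a \right)} = \frac{1 a + a}{6} = \frac{a + a}{6} = \frac{2 a}{6} = \frac{a}{3}$)
$C = - \frac{28}{3}$ ($C = -3 + \frac{\left(-5\right) 2 + \frac{1}{3} \left(-8\right)}{2} = -3 + \frac{-10 - \frac{8}{3}}{2} = -3 + \frac{1}{2} \left(- \frac{38}{3}\right) = -3 - \frac{19}{3} = - \frac{28}{3} \approx -9.3333$)
$R = - \frac{28}{3} \approx -9.3333$
$-47735 + R = -47735 - \frac{28}{3} = - \frac{143233}{3}$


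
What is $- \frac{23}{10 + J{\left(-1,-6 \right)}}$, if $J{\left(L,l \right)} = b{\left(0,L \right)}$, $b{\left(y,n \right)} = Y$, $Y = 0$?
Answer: $- \frac{23}{10} \approx -2.3$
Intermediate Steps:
$b{\left(y,n \right)} = 0$
$J{\left(L,l \right)} = 0$
$- \frac{23}{10 + J{\left(-1,-6 \right)}} = - \frac{23}{10 + 0} = - \frac{23}{10}$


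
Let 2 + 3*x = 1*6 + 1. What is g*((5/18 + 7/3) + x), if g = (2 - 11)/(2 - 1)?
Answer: -77/2 ≈ -38.500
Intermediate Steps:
x = 5/3 (x = -2/3 + (1*6 + 1)/3 = -2/3 + (6 + 1)/3 = -2/3 + (1/3)*7 = -2/3 + 7/3 = 5/3 ≈ 1.6667)
g = -9 (g = -9/1 = -9*1 = -9)
g*((5/18 + 7/3) + x) = -9*((5/18 + 7/3) + 5/3) = -9*(47/18 + 5/3) = -9*77/18 = -77/2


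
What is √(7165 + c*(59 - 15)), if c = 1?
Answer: 9*√89 ≈ 84.906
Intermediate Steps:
√(7165 + c*(59 - 15)) = √(7165 + 1*(59 - 15)) = √(7165 + 1*44) = √(7165 + 44) = √7209 = 9*√89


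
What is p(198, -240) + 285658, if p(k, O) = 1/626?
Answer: 178821909/626 ≈ 2.8566e+5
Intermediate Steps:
p(k, O) = 1/626
p(198, -240) + 285658 = 1/626 + 285658 = 178821909/626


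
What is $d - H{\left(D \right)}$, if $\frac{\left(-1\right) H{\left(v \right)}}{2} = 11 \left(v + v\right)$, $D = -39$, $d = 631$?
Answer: $-1085$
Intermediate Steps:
$H{\left(v \right)} = - 44 v$ ($H{\left(v \right)} = - 2 \cdot 11 \left(v + v\right) = - 2 \cdot 11 \cdot 2 v = - 2 \cdot 22 v = - 44 v$)
$d - H{\left(D \right)} = 631 - \left(-44\right) \left(-39\right) = 631 - 1716 = -1085$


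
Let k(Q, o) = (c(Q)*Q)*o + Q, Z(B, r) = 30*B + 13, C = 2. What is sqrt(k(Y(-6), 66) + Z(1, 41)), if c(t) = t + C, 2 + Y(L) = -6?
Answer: sqrt(3203) ≈ 56.595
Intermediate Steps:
Z(B, r) = 13 + 30*B
Y(L) = -8 (Y(L) = -2 - 6 = -8)
c(t) = 2 + t (c(t) = t + 2 = 2 + t)
k(Q, o) = Q + Q*o*(2 + Q) (k(Q, o) = ((2 + Q)*Q)*o + Q = (Q*(2 + Q))*o + Q = Q*o*(2 + Q) + Q = Q + Q*o*(2 + Q))
sqrt(k(Y(-6), 66) + Z(1, 41)) = sqrt(-8*(1 + 66*(2 - 8)) + (13 + 30*1)) = sqrt(-8*(1 + 66*(-6)) + (13 + 30)) = sqrt(-8*(1 - 396) + 43) = sqrt(-8*(-395) + 43) = sqrt(3160 + 43) = sqrt(3203)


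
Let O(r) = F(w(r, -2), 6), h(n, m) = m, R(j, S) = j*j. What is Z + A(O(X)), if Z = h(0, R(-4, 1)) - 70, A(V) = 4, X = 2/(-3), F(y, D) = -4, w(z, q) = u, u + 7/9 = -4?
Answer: -50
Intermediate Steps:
R(j, S) = j²
u = -43/9 (u = -7/9 - 4 = -43/9 ≈ -4.7778)
w(z, q) = -43/9
X = -⅔ (X = 2*(-⅓) = -⅔ ≈ -0.66667)
O(r) = -4
Z = -54 (Z = (-4)² - 70 = 16 - 70 = -54)
Z + A(O(X)) = -54 + 4 = -50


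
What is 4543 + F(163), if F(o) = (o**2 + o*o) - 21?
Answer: 57660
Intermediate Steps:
F(o) = -21 + 2*o**2 (F(o) = (o**2 + o**2) - 21 = 2*o**2 - 21 = -21 + 2*o**2)
4543 + F(163) = 4543 + (-21 + 2*163**2) = 4543 + (-21 + 2*26569) = 4543 + (-21 + 53138) = 4543 + 53117 = 57660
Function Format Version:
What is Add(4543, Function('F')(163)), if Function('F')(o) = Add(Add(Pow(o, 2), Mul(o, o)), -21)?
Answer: 57660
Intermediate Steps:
Function('F')(o) = Add(-21, Mul(2, Pow(o, 2))) (Function('F')(o) = Add(Add(Pow(o, 2), Pow(o, 2)), -21) = Add(Mul(2, Pow(o, 2)), -21) = Add(-21, Mul(2, Pow(o, 2))))
Add(4543, Function('F')(163)) = Add(4543, Add(-21, Mul(2, Pow(163, 2)))) = Add(4543, Add(-21, Mul(2, 26569))) = Add(4543, Add(-21, 53138)) = Add(4543, 53117) = 57660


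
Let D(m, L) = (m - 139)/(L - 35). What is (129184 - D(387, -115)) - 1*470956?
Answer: -25632776/75 ≈ -3.4177e+5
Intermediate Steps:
D(m, L) = (-139 + m)/(-35 + L)
(129184 - D(387, -115)) - 1*470956 = (129184 - (-139 + 387)/(-35 - 115)) - 1*470956 = (129184 - 248/(-150)) - 470956 = (129184 - (-1)*248/150) - 470956 = (129184 - 1*(-124/75)) - 470956 = (129184 + 124/75) - 470956 = 9688924/75 - 470956 = -25632776/75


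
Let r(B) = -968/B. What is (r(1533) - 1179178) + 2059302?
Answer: 1349229124/1533 ≈ 8.8012e+5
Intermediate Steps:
(r(1533) - 1179178) + 2059302 = (-968/1533 - 1179178) + 2059302 = -1807680842/1533 + 2059302 = 1349229124/1533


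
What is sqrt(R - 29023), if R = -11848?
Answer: I*sqrt(40871) ≈ 202.17*I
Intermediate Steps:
sqrt(R - 29023) = sqrt(-11848 - 29023) = sqrt(-40871) = I*sqrt(40871)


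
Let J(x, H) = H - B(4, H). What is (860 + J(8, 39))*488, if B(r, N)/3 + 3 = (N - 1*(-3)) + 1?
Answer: 380152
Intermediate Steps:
B(r, N) = 3 + 3*N (B(r, N) = -9 + 3*((N - 1*(-3)) + 1) = -9 + 3*((N + 3) + 1) = -9 + 3*((3 + N) + 1) = -9 + 3*(4 + N) = -9 + (12 + 3*N) = 3 + 3*N)
J(x, H) = -3 - 2*H (J(x, H) = H - (3 + 3*H) = H + (-3 - 3*H) = -3 - 2*H)
(860 + J(8, 39))*488 = (860 + (-3 - 2*39))*488 = (860 + (-3 - 78))*488 = (860 - 81)*488 = 779*488 = 380152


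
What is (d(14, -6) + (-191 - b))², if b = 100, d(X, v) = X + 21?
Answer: 65536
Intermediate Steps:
d(X, v) = 21 + X
(d(14, -6) + (-191 - b))² = ((21 + 14) + (-191 - 1*100))² = (35 + (-191 - 100))² = (35 - 291)² = (-256)² = 65536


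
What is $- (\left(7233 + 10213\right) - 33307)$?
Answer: $15861$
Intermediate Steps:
$- (\left(7233 + 10213\right) - 33307) = - (17446 - 33307) = \left(-1\right) \left(-15861\right) = 15861$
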